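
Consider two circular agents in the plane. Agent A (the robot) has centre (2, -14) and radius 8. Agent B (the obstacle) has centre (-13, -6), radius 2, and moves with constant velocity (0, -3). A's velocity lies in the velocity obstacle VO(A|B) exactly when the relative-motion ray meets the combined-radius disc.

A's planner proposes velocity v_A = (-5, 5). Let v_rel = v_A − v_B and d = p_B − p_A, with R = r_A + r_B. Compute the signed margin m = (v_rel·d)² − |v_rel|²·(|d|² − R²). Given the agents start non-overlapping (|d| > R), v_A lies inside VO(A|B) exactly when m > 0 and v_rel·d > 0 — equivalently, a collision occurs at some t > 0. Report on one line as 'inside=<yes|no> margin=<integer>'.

d = (-15, 8),  |d|² = 289;  R = 8+2 = 10,  c = 289−10² = 189
v_rel = (-5, 8),  |v_rel|² = 89;  v_rel·d = (-5)·(-15) + (8)·(8) = 139
89·t² − 278·t + 189 = 0  ⇒  m = 139² − 89·189 = 2500
m = 2500 > 0,  v_rel·d = 139 > 0  ⇒  inside

inside=yes margin=2500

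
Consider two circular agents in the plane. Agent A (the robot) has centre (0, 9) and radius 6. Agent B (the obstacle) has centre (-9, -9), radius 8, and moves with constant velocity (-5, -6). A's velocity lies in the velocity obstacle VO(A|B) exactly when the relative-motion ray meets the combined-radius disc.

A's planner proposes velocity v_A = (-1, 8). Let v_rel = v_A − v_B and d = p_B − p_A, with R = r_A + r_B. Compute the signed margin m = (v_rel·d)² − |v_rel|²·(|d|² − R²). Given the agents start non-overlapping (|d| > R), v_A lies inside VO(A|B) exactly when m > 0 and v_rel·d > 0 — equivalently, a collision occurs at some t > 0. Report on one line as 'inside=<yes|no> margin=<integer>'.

d = (-9, -18),  |d|² = 405;  R = 6+8 = 14,  c = 405−14² = 209
v_rel = (4, 14),  |v_rel|² = 212;  v_rel·d = (4)·(-9) + (14)·(-18) = -288
212·t² + 576·t + 209 = 0  ⇒  m = (-288)² − 212·209 = 38636
m = 38636 > 0,  v_rel·d = -288 < 0  ⇒  outside

inside=no margin=38636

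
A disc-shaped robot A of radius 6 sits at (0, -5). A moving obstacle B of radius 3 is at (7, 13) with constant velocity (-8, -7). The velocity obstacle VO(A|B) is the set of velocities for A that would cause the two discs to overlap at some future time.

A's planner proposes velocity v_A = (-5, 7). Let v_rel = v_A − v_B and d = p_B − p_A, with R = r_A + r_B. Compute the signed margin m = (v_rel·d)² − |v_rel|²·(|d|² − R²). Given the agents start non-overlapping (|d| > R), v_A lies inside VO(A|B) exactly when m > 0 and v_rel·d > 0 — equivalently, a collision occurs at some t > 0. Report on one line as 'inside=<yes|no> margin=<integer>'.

d = (7, 18),  |d|² = 373;  R = 6+3 = 9,  c = 373−9² = 292
v_rel = (3, 14),  |v_rel|² = 205;  v_rel·d = (3)·(7) + (14)·(18) = 273
205·t² − 546·t + 292 = 0  ⇒  m = 273² − 205·292 = 14669
m = 14669 > 0,  v_rel·d = 273 > 0  ⇒  inside

inside=yes margin=14669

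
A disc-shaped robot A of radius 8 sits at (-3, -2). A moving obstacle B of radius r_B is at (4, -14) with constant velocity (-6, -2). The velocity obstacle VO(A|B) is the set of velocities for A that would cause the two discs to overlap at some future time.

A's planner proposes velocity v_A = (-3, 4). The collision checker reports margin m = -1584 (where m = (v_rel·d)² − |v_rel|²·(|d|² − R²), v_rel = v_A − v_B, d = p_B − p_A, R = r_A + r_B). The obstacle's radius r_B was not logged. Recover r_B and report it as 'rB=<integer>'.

m = -1584
d = (7, -12);  v_rel = (3, 6),  |v_rel|² = 45
v_rel×d = (3)·(-12) − (6)·(7) = -78
since m = R²·45 − (-78)²:  R² = (6084 + -1584) / 45 = 100
R = √100 = 10  ⇒  r_B = 10 − 8 = 2

rB=2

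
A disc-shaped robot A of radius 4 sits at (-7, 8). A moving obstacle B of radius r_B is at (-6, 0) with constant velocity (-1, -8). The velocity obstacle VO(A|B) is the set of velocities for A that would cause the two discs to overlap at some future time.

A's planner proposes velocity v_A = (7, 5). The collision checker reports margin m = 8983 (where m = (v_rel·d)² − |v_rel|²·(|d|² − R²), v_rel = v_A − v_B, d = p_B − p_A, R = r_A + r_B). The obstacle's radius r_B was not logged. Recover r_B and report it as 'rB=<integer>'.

m = 8983
d = (1, -8);  v_rel = (8, 13),  |v_rel|² = 233
v_rel×d = (8)·(-8) − (13)·(1) = -77
since m = R²·233 − (-77)²:  R² = (5929 + 8983) / 233 = 64
R = √64 = 8  ⇒  r_B = 8 − 4 = 4

rB=4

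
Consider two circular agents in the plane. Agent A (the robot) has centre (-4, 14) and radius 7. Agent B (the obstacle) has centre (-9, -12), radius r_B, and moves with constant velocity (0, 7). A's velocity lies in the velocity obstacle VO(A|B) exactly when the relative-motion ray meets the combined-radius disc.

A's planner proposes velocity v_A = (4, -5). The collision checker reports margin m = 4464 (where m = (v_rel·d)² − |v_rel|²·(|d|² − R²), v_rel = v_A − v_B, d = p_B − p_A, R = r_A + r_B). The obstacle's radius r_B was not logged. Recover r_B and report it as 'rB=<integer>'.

m = 4464
d = (-5, -26);  v_rel = (4, -12),  |v_rel|² = 160
v_rel×d = (4)·(-26) − (-12)·(-5) = -164
since m = R²·160 − (-164)²:  R² = (26896 + 4464) / 160 = 196
R = √196 = 14  ⇒  r_B = 14 − 7 = 7

rB=7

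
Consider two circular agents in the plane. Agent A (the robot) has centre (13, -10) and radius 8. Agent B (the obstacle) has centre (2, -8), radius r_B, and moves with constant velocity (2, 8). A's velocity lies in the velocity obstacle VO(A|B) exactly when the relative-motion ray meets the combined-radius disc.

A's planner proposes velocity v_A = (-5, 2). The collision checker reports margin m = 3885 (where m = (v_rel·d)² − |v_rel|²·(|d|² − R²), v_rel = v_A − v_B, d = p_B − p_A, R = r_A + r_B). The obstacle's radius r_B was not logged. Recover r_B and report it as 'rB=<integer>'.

m = 3885
d = (-11, 2);  v_rel = (-7, -6),  |v_rel|² = 85
v_rel×d = (-7)·(2) − (-6)·(-11) = -80
since m = R²·85 − (-80)²:  R² = (6400 + 3885) / 85 = 121
R = √121 = 11  ⇒  r_B = 11 − 8 = 3

rB=3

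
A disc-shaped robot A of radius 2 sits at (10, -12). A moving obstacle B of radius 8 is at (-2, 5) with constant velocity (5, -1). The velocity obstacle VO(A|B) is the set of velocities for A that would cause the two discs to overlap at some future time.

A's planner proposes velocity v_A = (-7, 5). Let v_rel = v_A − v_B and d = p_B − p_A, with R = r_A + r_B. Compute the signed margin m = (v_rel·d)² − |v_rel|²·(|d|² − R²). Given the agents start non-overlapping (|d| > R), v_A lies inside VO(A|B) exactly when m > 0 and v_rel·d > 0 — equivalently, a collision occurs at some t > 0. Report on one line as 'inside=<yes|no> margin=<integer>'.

d = (-12, 17),  |d|² = 433;  R = 2+8 = 10,  c = 433−10² = 333
v_rel = (-12, 6),  |v_rel|² = 180;  v_rel·d = (-12)·(-12) + (6)·(17) = 246
180·t² − 492·t + 333 = 0  ⇒  m = 246² − 180·333 = 576
m = 576 > 0,  v_rel·d = 246 > 0  ⇒  inside

inside=yes margin=576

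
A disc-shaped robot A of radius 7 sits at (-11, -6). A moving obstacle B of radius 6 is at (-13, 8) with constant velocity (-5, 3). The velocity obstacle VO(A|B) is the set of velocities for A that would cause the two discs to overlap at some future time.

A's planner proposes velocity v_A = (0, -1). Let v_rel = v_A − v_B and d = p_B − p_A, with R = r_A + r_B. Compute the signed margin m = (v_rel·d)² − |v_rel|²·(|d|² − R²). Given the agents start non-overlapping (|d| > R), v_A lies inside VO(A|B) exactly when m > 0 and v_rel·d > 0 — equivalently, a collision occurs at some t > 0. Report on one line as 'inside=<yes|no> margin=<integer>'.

d = (-2, 14),  |d|² = 200;  R = 7+6 = 13,  c = 200−13² = 31
v_rel = (5, -4),  |v_rel|² = 41;  v_rel·d = (5)·(-2) + (-4)·(14) = -66
41·t² + 132·t + 31 = 0  ⇒  m = (-66)² − 41·31 = 3085
m = 3085 > 0,  v_rel·d = -66 < 0  ⇒  outside

inside=no margin=3085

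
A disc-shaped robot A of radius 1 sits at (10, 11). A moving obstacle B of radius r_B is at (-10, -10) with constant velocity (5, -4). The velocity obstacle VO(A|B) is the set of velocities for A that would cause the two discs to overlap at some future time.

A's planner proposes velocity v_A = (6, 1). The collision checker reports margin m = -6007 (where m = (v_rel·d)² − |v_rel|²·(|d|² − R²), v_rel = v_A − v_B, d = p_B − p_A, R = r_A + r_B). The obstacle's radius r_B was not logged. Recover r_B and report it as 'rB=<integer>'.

m = -6007
d = (-20, -21);  v_rel = (1, 5),  |v_rel|² = 26
v_rel×d = (1)·(-21) − (5)·(-20) = 79
since m = R²·26 − 79²:  R² = (6241 + -6007) / 26 = 9
R = √9 = 3  ⇒  r_B = 3 − 1 = 2

rB=2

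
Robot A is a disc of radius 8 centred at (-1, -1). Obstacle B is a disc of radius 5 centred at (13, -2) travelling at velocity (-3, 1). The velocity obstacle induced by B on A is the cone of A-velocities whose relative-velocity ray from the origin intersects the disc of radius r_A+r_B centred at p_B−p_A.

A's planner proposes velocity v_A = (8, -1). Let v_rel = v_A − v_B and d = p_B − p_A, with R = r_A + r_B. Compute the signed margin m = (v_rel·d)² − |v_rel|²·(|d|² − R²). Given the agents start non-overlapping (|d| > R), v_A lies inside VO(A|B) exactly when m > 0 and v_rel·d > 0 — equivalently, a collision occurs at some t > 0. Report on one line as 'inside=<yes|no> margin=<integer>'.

d = (14, -1),  |d|² = 197;  R = 8+5 = 13,  c = 197−13² = 28
v_rel = (11, -2),  |v_rel|² = 125;  v_rel·d = (11)·(14) + (-2)·(-1) = 156
125·t² − 312·t + 28 = 0  ⇒  m = 156² − 125·28 = 20836
m = 20836 > 0,  v_rel·d = 156 > 0  ⇒  inside

inside=yes margin=20836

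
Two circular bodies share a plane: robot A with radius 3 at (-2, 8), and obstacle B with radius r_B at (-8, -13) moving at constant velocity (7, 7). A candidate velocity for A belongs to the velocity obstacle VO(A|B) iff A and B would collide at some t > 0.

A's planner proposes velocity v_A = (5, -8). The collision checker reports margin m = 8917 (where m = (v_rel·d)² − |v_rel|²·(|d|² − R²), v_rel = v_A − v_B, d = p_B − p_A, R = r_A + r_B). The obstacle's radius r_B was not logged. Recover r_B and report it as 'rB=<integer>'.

m = 8917
d = (-6, -21);  v_rel = (-2, -15),  |v_rel|² = 229
v_rel×d = (-2)·(-21) − (-15)·(-6) = -48
since m = R²·229 − (-48)²:  R² = (2304 + 8917) / 229 = 49
R = √49 = 7  ⇒  r_B = 7 − 3 = 4

rB=4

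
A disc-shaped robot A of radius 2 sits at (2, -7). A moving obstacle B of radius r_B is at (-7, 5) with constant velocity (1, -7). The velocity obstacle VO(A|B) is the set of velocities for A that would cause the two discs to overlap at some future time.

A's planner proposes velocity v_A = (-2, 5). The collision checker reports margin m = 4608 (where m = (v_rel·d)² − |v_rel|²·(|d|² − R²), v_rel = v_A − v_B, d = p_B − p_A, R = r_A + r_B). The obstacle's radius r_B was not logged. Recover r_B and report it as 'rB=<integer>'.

m = 4608
d = (-9, 12);  v_rel = (-3, 12),  |v_rel|² = 153
v_rel×d = (-3)·(12) − (12)·(-9) = 72
since m = R²·153 − 72²:  R² = (5184 + 4608) / 153 = 64
R = √64 = 8  ⇒  r_B = 8 − 2 = 6

rB=6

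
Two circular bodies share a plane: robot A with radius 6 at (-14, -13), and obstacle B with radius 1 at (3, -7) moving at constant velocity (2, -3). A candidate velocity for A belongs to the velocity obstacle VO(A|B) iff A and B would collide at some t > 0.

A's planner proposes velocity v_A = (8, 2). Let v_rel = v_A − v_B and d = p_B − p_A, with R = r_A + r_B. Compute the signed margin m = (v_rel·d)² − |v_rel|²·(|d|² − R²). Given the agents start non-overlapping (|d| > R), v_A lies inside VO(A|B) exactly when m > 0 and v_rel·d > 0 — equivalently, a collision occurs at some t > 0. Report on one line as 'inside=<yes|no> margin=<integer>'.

d = (17, 6),  |d|² = 325;  R = 6+1 = 7,  c = 325−7² = 276
v_rel = (6, 5),  |v_rel|² = 61;  v_rel·d = (6)·(17) + (5)·(6) = 132
61·t² − 264·t + 276 = 0  ⇒  m = 132² − 61·276 = 588
m = 588 > 0,  v_rel·d = 132 > 0  ⇒  inside

inside=yes margin=588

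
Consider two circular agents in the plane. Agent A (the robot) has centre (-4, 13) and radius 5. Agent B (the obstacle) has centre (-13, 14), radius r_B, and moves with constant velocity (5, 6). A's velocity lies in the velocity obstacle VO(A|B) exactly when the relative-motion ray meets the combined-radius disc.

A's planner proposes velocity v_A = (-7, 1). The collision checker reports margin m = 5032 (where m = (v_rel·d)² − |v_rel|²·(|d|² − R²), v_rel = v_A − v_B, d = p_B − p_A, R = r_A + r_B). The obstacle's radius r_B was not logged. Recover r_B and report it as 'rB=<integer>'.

m = 5032
d = (-9, 1);  v_rel = (-12, -5),  |v_rel|² = 169
v_rel×d = (-12)·(1) − (-5)·(-9) = -57
since m = R²·169 − (-57)²:  R² = (3249 + 5032) / 169 = 49
R = √49 = 7  ⇒  r_B = 7 − 5 = 2

rB=2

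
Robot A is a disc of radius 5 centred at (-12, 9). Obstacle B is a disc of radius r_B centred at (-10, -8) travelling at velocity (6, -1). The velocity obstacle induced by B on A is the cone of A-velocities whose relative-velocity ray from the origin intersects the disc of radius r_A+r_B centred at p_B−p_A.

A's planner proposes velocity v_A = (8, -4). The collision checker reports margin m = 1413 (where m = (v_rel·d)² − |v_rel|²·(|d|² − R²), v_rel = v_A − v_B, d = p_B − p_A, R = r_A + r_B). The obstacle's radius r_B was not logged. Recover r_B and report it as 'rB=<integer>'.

m = 1413
d = (2, -17);  v_rel = (2, -3),  |v_rel|² = 13
v_rel×d = (2)·(-17) − (-3)·(2) = -28
since m = R²·13 − (-28)²:  R² = (784 + 1413) / 13 = 169
R = √169 = 13  ⇒  r_B = 13 − 5 = 8

rB=8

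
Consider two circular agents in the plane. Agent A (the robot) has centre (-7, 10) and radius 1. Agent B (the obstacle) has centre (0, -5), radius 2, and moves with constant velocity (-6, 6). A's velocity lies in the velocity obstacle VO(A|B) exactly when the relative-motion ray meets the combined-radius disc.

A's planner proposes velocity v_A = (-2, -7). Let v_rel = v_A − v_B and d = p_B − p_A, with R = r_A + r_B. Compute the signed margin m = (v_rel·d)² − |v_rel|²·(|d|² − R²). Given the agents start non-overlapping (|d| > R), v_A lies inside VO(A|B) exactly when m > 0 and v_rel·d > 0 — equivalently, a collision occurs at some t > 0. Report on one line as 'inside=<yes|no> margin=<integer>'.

d = (7, -15),  |d|² = 274;  R = 1+2 = 3,  c = 274−3² = 265
v_rel = (4, -13),  |v_rel|² = 185;  v_rel·d = (4)·(7) + (-13)·(-15) = 223
185·t² − 446·t + 265 = 0  ⇒  m = 223² − 185·265 = 704
m = 704 > 0,  v_rel·d = 223 > 0  ⇒  inside

inside=yes margin=704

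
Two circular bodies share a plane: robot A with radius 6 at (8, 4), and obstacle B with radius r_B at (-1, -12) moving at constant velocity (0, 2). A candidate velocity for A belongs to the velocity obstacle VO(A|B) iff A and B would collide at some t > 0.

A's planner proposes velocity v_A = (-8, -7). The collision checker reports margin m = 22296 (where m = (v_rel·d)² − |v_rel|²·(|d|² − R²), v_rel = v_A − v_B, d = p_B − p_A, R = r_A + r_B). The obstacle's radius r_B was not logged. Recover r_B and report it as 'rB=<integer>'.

m = 22296
d = (-9, -16);  v_rel = (-8, -9),  |v_rel|² = 145
v_rel×d = (-8)·(-16) − (-9)·(-9) = 47
since m = R²·145 − 47²:  R² = (2209 + 22296) / 145 = 169
R = √169 = 13  ⇒  r_B = 13 − 6 = 7

rB=7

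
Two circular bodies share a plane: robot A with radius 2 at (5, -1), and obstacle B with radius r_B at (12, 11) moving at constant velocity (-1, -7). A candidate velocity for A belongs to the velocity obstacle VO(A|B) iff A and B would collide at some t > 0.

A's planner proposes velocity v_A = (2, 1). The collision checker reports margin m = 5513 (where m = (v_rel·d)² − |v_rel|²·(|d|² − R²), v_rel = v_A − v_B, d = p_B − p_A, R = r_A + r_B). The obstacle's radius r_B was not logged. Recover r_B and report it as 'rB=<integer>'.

m = 5513
d = (7, 12);  v_rel = (3, 8),  |v_rel|² = 73
v_rel×d = (3)·(12) − (8)·(7) = -20
since m = R²·73 − (-20)²:  R² = (400 + 5513) / 73 = 81
R = √81 = 9  ⇒  r_B = 9 − 2 = 7

rB=7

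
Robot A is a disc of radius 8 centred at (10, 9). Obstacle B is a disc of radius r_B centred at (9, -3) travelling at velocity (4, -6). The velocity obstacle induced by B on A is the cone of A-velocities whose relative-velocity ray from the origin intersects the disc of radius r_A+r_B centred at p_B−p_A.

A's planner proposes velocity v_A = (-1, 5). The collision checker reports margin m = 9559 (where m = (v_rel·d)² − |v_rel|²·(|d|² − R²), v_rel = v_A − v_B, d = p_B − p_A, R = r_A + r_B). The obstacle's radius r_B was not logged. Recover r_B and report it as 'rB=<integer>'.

m = 9559
d = (-1, -12);  v_rel = (-5, 11),  |v_rel|² = 146
v_rel×d = (-5)·(-12) − (11)·(-1) = 71
since m = R²·146 − 71²:  R² = (5041 + 9559) / 146 = 100
R = √100 = 10  ⇒  r_B = 10 − 8 = 2

rB=2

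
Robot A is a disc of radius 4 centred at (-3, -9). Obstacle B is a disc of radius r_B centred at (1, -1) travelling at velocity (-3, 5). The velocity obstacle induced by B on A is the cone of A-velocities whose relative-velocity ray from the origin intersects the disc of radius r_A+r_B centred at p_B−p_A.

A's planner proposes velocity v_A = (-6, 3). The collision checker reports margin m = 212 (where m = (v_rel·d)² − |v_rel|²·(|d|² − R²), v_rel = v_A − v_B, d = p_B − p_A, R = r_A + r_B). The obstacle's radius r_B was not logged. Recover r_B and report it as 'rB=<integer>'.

m = 212
d = (4, 8);  v_rel = (-3, -2),  |v_rel|² = 13
v_rel×d = (-3)·(8) − (-2)·(4) = -16
since m = R²·13 − (-16)²:  R² = (256 + 212) / 13 = 36
R = √36 = 6  ⇒  r_B = 6 − 4 = 2

rB=2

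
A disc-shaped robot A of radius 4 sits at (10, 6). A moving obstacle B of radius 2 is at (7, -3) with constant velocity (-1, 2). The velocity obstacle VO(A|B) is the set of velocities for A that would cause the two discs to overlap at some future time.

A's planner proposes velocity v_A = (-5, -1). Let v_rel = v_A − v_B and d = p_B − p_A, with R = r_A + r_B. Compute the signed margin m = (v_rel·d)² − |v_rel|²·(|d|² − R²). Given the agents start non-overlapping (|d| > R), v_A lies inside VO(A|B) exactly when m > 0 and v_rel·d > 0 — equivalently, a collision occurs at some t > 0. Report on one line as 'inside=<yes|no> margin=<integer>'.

d = (-3, -9),  |d|² = 90;  R = 4+2 = 6,  c = 90−6² = 54
v_rel = (-4, -3),  |v_rel|² = 25;  v_rel·d = (-4)·(-3) + (-3)·(-9) = 39
25·t² − 78·t + 54 = 0  ⇒  m = 39² − 25·54 = 171
m = 171 > 0,  v_rel·d = 39 > 0  ⇒  inside

inside=yes margin=171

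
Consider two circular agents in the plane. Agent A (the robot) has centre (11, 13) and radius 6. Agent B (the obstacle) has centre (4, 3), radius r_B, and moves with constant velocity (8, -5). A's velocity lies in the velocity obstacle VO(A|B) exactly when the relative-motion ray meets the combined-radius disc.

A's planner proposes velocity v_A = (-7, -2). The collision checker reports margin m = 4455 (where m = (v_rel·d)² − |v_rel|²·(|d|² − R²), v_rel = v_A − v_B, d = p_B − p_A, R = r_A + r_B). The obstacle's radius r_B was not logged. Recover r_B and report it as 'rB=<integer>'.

m = 4455
d = (-7, -10);  v_rel = (-15, 3),  |v_rel|² = 234
v_rel×d = (-15)·(-10) − (3)·(-7) = 171
since m = R²·234 − 171²:  R² = (29241 + 4455) / 234 = 144
R = √144 = 12  ⇒  r_B = 12 − 6 = 6

rB=6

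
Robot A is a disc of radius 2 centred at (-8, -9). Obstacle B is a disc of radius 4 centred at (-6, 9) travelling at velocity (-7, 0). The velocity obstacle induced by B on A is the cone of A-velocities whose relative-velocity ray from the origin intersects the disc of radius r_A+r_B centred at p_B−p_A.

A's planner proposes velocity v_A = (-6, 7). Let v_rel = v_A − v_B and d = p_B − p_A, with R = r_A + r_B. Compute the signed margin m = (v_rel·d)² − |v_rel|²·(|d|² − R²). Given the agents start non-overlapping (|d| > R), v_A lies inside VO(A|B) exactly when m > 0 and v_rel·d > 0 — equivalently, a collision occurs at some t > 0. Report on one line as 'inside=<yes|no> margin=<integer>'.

d = (2, 18),  |d|² = 328;  R = 2+4 = 6,  c = 328−6² = 292
v_rel = (1, 7),  |v_rel|² = 50;  v_rel·d = (1)·(2) + (7)·(18) = 128
50·t² − 256·t + 292 = 0  ⇒  m = 128² − 50·292 = 1784
m = 1784 > 0,  v_rel·d = 128 > 0  ⇒  inside

inside=yes margin=1784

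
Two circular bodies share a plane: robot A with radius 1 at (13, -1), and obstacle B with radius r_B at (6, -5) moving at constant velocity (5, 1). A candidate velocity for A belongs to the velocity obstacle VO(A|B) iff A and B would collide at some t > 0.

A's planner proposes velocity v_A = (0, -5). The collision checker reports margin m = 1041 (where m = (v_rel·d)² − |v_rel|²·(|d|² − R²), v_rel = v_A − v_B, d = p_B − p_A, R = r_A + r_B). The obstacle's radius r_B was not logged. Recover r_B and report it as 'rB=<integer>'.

m = 1041
d = (-7, -4);  v_rel = (-5, -6),  |v_rel|² = 61
v_rel×d = (-5)·(-4) − (-6)·(-7) = -22
since m = R²·61 − (-22)²:  R² = (484 + 1041) / 61 = 25
R = √25 = 5  ⇒  r_B = 5 − 1 = 4

rB=4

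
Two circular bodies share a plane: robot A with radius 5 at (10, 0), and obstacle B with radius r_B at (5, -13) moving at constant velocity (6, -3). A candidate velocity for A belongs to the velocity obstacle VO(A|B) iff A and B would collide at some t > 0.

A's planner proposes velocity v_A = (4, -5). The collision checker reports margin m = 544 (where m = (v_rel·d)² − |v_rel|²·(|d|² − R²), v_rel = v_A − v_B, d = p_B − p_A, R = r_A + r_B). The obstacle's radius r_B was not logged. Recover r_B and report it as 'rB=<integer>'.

m = 544
d = (-5, -13);  v_rel = (-2, -2),  |v_rel|² = 8
v_rel×d = (-2)·(-13) − (-2)·(-5) = 16
since m = R²·8 − 16²:  R² = (256 + 544) / 8 = 100
R = √100 = 10  ⇒  r_B = 10 − 5 = 5

rB=5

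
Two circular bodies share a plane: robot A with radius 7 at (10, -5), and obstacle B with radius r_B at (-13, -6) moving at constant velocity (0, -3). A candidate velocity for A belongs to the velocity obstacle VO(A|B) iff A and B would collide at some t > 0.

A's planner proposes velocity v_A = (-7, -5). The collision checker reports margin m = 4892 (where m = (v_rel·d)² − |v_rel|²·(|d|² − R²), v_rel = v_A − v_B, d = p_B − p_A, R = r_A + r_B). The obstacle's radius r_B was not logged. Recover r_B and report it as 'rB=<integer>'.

m = 4892
d = (-23, -1);  v_rel = (-7, -2),  |v_rel|² = 53
v_rel×d = (-7)·(-1) − (-2)·(-23) = -39
since m = R²·53 − (-39)²:  R² = (1521 + 4892) / 53 = 121
R = √121 = 11  ⇒  r_B = 11 − 7 = 4

rB=4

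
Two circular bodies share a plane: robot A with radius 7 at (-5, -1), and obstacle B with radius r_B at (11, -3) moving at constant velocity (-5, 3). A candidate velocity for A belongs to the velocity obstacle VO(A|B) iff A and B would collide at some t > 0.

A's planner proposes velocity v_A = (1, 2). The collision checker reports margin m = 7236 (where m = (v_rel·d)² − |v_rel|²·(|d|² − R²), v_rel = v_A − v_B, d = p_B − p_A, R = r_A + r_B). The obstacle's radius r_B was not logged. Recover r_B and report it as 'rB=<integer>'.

m = 7236
d = (16, -2);  v_rel = (6, -1),  |v_rel|² = 37
v_rel×d = (6)·(-2) − (-1)·(16) = 4
since m = R²·37 − 4²:  R² = (16 + 7236) / 37 = 196
R = √196 = 14  ⇒  r_B = 14 − 7 = 7

rB=7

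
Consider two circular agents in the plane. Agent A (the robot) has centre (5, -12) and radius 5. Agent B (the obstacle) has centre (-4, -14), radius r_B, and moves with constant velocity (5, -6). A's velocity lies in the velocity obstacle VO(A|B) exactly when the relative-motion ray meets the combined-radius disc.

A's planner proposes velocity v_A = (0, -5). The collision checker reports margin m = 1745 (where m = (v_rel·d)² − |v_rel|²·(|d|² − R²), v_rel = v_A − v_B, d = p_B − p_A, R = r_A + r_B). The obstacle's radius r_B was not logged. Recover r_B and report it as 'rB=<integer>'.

m = 1745
d = (-9, -2);  v_rel = (-5, 1),  |v_rel|² = 26
v_rel×d = (-5)·(-2) − (1)·(-9) = 19
since m = R²·26 − 19²:  R² = (361 + 1745) / 26 = 81
R = √81 = 9  ⇒  r_B = 9 − 5 = 4

rB=4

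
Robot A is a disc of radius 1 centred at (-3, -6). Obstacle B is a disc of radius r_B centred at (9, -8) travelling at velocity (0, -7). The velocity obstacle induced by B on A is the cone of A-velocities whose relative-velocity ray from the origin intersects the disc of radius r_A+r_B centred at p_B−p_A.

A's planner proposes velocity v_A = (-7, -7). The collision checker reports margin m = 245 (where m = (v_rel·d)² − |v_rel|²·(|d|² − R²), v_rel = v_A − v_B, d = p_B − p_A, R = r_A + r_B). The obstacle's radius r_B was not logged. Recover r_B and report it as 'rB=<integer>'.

m = 245
d = (12, -2);  v_rel = (-7, 0),  |v_rel|² = 49
v_rel×d = (-7)·(-2) − (0)·(12) = 14
since m = R²·49 − 14²:  R² = (196 + 245) / 49 = 9
R = √9 = 3  ⇒  r_B = 3 − 1 = 2

rB=2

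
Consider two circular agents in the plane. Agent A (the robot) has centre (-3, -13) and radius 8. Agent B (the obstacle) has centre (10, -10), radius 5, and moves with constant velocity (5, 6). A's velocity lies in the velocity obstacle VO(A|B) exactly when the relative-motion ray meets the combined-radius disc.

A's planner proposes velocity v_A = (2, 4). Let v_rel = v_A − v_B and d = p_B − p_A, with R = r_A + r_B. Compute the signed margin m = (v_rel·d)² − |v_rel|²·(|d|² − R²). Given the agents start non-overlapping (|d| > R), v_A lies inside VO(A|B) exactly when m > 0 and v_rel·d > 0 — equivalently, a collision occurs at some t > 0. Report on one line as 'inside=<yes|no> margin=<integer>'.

d = (13, 3),  |d|² = 178;  R = 8+5 = 13,  c = 178−13² = 9
v_rel = (-3, -2),  |v_rel|² = 13;  v_rel·d = (-3)·(13) + (-2)·(3) = -45
13·t² + 90·t + 9 = 0  ⇒  m = (-45)² − 13·9 = 1908
m = 1908 > 0,  v_rel·d = -45 < 0  ⇒  outside

inside=no margin=1908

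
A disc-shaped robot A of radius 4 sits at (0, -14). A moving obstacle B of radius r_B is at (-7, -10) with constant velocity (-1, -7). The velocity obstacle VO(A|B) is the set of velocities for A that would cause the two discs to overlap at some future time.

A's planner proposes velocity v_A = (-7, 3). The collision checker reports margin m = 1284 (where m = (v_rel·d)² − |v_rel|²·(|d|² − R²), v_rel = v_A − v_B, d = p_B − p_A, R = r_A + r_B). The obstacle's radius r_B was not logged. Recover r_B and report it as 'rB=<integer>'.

m = 1284
d = (-7, 4);  v_rel = (-6, 10),  |v_rel|² = 136
v_rel×d = (-6)·(4) − (10)·(-7) = 46
since m = R²·136 − 46²:  R² = (2116 + 1284) / 136 = 25
R = √25 = 5  ⇒  r_B = 5 − 4 = 1

rB=1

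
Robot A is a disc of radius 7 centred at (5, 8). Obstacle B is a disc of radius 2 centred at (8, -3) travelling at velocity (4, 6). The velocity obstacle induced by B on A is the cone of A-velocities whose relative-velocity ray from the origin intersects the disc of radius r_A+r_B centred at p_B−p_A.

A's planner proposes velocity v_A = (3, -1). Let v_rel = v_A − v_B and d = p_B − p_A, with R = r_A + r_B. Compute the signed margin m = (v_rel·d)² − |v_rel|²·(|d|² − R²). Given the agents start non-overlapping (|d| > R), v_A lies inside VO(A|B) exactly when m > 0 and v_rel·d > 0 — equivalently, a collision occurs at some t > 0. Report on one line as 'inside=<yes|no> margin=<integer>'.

d = (3, -11),  |d|² = 130;  R = 7+2 = 9,  c = 130−9² = 49
v_rel = (-1, -7),  |v_rel|² = 50;  v_rel·d = (-1)·(3) + (-7)·(-11) = 74
50·t² − 148·t + 49 = 0  ⇒  m = 74² − 50·49 = 3026
m = 3026 > 0,  v_rel·d = 74 > 0  ⇒  inside

inside=yes margin=3026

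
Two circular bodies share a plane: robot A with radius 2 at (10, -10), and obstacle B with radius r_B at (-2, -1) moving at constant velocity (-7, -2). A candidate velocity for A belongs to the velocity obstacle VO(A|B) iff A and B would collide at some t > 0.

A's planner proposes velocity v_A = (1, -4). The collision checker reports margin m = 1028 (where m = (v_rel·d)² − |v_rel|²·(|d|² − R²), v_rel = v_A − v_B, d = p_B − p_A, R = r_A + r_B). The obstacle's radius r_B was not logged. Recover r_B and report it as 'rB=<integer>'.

m = 1028
d = (-12, 9);  v_rel = (8, -2),  |v_rel|² = 68
v_rel×d = (8)·(9) − (-2)·(-12) = 48
since m = R²·68 − 48²:  R² = (2304 + 1028) / 68 = 49
R = √49 = 7  ⇒  r_B = 7 − 2 = 5

rB=5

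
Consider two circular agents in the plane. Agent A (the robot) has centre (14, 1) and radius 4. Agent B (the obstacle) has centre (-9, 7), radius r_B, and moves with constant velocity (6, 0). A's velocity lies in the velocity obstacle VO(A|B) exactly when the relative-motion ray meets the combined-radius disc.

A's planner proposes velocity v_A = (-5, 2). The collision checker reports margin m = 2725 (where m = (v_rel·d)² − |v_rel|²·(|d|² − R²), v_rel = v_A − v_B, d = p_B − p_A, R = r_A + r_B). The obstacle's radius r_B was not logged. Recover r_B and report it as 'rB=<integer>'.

m = 2725
d = (-23, 6);  v_rel = (-11, 2),  |v_rel|² = 125
v_rel×d = (-11)·(6) − (2)·(-23) = -20
since m = R²·125 − (-20)²:  R² = (400 + 2725) / 125 = 25
R = √25 = 5  ⇒  r_B = 5 − 4 = 1

rB=1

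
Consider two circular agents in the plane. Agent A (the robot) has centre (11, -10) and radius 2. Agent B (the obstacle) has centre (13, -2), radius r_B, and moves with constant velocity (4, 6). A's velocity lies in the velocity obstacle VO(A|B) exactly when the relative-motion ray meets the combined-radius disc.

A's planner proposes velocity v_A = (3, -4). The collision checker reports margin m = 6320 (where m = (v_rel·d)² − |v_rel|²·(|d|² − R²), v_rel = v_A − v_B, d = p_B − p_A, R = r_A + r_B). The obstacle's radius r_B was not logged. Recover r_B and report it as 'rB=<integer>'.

m = 6320
d = (2, 8);  v_rel = (-1, -10),  |v_rel|² = 101
v_rel×d = (-1)·(8) − (-10)·(2) = 12
since m = R²·101 − 12²:  R² = (144 + 6320) / 101 = 64
R = √64 = 8  ⇒  r_B = 8 − 2 = 6

rB=6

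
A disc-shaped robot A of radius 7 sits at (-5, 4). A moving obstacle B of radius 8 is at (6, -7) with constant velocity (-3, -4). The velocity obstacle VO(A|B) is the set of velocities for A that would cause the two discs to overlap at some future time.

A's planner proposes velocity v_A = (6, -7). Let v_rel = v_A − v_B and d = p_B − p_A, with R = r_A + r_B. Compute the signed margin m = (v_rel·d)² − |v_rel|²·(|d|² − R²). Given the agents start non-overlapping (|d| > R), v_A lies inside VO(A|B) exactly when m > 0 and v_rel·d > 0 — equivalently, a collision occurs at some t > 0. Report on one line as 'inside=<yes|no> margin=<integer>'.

d = (11, -11),  |d|² = 242;  R = 7+8 = 15,  c = 242−15² = 17
v_rel = (9, -3),  |v_rel|² = 90;  v_rel·d = (9)·(11) + (-3)·(-11) = 132
90·t² − 264·t + 17 = 0  ⇒  m = 132² − 90·17 = 15894
m = 15894 > 0,  v_rel·d = 132 > 0  ⇒  inside

inside=yes margin=15894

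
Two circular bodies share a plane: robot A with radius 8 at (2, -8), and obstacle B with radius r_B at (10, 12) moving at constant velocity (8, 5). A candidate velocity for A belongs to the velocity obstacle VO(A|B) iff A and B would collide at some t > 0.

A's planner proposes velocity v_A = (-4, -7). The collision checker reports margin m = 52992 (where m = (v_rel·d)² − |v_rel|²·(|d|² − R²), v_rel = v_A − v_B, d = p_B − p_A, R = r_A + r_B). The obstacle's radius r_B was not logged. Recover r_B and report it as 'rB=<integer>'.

m = 52992
d = (8, 20);  v_rel = (-12, -12),  |v_rel|² = 288
v_rel×d = (-12)·(20) − (-12)·(8) = -144
since m = R²·288 − (-144)²:  R² = (20736 + 52992) / 288 = 256
R = √256 = 16  ⇒  r_B = 16 − 8 = 8

rB=8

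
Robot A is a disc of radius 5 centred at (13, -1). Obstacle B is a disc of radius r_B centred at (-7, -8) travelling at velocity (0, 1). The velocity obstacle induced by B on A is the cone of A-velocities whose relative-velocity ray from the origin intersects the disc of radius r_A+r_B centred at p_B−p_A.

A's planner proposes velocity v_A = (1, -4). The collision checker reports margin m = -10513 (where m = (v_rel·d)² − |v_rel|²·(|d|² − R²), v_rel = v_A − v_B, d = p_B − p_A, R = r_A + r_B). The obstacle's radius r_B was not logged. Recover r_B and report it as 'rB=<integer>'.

m = -10513
d = (-20, -7);  v_rel = (1, -5),  |v_rel|² = 26
v_rel×d = (1)·(-7) − (-5)·(-20) = -107
since m = R²·26 − (-107)²:  R² = (11449 + -10513) / 26 = 36
R = √36 = 6  ⇒  r_B = 6 − 5 = 1

rB=1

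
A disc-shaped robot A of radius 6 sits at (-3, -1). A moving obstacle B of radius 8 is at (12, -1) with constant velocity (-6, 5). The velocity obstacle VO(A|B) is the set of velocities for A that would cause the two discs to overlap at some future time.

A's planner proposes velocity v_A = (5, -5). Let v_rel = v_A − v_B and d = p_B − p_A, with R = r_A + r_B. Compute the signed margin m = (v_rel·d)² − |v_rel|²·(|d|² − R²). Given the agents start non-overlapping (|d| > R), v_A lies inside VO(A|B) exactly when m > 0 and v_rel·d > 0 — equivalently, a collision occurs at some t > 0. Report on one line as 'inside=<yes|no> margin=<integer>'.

d = (15, 0),  |d|² = 225;  R = 6+8 = 14,  c = 225−14² = 29
v_rel = (11, -10),  |v_rel|² = 221;  v_rel·d = (11)·(15) + (-10)·(0) = 165
221·t² − 330·t + 29 = 0  ⇒  m = 165² − 221·29 = 20816
m = 20816 > 0,  v_rel·d = 165 > 0  ⇒  inside

inside=yes margin=20816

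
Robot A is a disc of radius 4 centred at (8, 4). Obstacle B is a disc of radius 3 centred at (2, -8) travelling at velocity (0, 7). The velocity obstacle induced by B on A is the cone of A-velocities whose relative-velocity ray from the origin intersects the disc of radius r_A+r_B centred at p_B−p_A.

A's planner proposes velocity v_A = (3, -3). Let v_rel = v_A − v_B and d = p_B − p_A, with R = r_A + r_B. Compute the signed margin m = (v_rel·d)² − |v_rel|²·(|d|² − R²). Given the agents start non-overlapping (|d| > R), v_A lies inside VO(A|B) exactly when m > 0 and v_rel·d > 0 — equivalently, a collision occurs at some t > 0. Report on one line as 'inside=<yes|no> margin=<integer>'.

d = (-6, -12),  |d|² = 180;  R = 4+3 = 7,  c = 180−7² = 131
v_rel = (3, -10),  |v_rel|² = 109;  v_rel·d = (3)·(-6) + (-10)·(-12) = 102
109·t² − 204·t + 131 = 0  ⇒  m = 102² − 109·131 = -3875
m = -3875 < 0,  v_rel·d = 102 > 0  ⇒  outside

inside=no margin=-3875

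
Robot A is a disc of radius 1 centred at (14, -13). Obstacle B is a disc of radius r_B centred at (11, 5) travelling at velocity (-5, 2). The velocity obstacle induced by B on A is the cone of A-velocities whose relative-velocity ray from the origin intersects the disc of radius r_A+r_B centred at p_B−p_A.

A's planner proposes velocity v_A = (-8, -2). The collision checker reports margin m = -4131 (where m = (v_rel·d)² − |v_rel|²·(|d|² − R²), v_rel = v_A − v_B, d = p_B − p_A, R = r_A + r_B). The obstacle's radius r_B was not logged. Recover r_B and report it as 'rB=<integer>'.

m = -4131
d = (-3, 18);  v_rel = (-3, -4),  |v_rel|² = 25
v_rel×d = (-3)·(18) − (-4)·(-3) = -66
since m = R²·25 − (-66)²:  R² = (4356 + -4131) / 25 = 9
R = √9 = 3  ⇒  r_B = 3 − 1 = 2

rB=2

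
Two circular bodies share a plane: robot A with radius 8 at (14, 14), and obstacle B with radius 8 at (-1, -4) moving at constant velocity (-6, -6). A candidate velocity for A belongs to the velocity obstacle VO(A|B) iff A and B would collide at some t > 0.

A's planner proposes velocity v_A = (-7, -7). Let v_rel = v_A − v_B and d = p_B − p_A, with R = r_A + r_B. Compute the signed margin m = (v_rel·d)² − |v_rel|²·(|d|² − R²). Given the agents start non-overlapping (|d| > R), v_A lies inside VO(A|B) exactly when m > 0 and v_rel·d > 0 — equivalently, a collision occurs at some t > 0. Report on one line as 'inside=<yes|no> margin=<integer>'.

d = (-15, -18),  |d|² = 549;  R = 8+8 = 16,  c = 549−16² = 293
v_rel = (-1, -1),  |v_rel|² = 2;  v_rel·d = (-1)·(-15) + (-1)·(-18) = 33
2·t² − 66·t + 293 = 0  ⇒  m = 33² − 2·293 = 503
m = 503 > 0,  v_rel·d = 33 > 0  ⇒  inside

inside=yes margin=503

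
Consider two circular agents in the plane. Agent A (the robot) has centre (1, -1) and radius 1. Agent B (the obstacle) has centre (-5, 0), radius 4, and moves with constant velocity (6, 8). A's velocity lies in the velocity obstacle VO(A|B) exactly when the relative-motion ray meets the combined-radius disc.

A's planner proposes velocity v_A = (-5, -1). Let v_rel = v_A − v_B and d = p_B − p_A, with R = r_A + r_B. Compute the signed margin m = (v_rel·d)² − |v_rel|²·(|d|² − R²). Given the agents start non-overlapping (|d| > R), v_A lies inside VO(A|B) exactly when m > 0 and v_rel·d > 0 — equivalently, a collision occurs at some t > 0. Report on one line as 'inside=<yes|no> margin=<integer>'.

d = (-6, 1),  |d|² = 37;  R = 1+4 = 5,  c = 37−5² = 12
v_rel = (-11, -9),  |v_rel|² = 202;  v_rel·d = (-11)·(-6) + (-9)·(1) = 57
202·t² − 114·t + 12 = 0  ⇒  m = 57² − 202·12 = 825
m = 825 > 0,  v_rel·d = 57 > 0  ⇒  inside

inside=yes margin=825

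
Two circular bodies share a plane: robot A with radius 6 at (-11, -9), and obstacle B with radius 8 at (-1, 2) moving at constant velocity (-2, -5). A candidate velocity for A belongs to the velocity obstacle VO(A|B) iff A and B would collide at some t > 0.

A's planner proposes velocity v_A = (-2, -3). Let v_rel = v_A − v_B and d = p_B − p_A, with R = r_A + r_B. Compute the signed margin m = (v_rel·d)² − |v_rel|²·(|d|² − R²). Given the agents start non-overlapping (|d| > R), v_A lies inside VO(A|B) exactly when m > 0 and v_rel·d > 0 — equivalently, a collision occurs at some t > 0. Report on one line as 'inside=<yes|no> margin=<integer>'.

d = (10, 11),  |d|² = 221;  R = 6+8 = 14,  c = 221−14² = 25
v_rel = (0, 2),  |v_rel|² = 4;  v_rel·d = (0)·(10) + (2)·(11) = 22
4·t² − 44·t + 25 = 0  ⇒  m = 22² − 4·25 = 384
m = 384 > 0,  v_rel·d = 22 > 0  ⇒  inside

inside=yes margin=384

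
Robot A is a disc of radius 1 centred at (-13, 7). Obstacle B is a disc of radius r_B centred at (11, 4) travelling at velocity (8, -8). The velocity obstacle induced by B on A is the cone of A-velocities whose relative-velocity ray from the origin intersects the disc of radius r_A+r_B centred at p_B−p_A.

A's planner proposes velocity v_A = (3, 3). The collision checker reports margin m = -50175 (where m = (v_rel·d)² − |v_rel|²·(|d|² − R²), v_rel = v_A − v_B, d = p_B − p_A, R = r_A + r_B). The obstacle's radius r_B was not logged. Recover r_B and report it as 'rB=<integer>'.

m = -50175
d = (24, -3);  v_rel = (-5, 11),  |v_rel|² = 146
v_rel×d = (-5)·(-3) − (11)·(24) = -249
since m = R²·146 − (-249)²:  R² = (62001 + -50175) / 146 = 81
R = √81 = 9  ⇒  r_B = 9 − 1 = 8

rB=8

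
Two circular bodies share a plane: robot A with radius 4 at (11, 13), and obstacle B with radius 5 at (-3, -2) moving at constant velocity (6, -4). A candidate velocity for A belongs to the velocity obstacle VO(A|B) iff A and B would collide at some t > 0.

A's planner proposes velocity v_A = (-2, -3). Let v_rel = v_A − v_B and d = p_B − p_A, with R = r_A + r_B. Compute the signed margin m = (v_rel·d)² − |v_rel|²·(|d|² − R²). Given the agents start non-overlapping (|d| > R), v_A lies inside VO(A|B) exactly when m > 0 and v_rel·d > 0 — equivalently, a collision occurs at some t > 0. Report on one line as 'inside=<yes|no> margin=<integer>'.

d = (-14, -15),  |d|² = 421;  R = 4+5 = 9,  c = 421−9² = 340
v_rel = (-8, 1),  |v_rel|² = 65;  v_rel·d = (-8)·(-14) + (1)·(-15) = 97
65·t² − 194·t + 340 = 0  ⇒  m = 97² − 65·340 = -12691
m = -12691 < 0,  v_rel·d = 97 > 0  ⇒  outside

inside=no margin=-12691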